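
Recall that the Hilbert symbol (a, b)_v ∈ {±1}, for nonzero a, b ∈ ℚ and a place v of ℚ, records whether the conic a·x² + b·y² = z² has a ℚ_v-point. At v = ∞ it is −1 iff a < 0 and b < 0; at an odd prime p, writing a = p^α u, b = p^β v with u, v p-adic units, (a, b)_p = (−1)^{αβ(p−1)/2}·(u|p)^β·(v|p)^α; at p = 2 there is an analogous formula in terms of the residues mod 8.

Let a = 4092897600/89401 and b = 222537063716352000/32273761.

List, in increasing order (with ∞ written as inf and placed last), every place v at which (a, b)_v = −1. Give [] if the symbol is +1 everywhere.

[3, 31]

(a, b) ≡ (29, 3255) mod (ℚ^×)²; places V = {2, 3, 5, 7, 11, 13, 19, 23, 29, 31, ∞}.
(a,b)_23: α=-2, u≡16; β=-2, v≡3 (mod 23); (16|23)=+1, (3|23)=+1; sign (−1)^0·+1^-2·+1^-2 = +1.
(a,b)_29: α=1, u≡22; β=2, v≡24 (mod 29); (22|29)=+1, (24|29)=+1; sign (−1)^0·+1^2·+1^1 = +1.
(a,b)_11: α=2, u≡7; β=2, v≡10 (mod 11); (7|11)=-1, (10|11)=-1; sign (−1)^0·-1^2·-1^2 = +1.
(a,b)_3: α=6, u≡2; β=9, v≡2 (mod 3); (2|3)=-1, (2|3)=-1; sign (−1)^0·-1^9·-1^6 = -1.
(a,b)_2: α=6, β=12; u≡5, v≡7 (mod 8); ε(u)ε(v)=0·1, αω(v)=6·0, βω(u)=12·1; sum ≡ 0  ⇒  +1.
(a,b)_7: α=0, u≡2; β=1, v≡3 (mod 7); (2|7)=+1, (3|7)=-1; sign (−1)^0·+1^1·-1^0 = +1.
(a,b)_5: α=2, u≡4; β=3, v≡1 (mod 5); (4|5)=+1, (1|5)=+1; sign (−1)^0·+1^3·+1^2 = +1.
(a,b)_31: α=0, u≡12; β=1, v≡26 (mod 31); (12|31)=-1, (26|31)=-1; sign (−1)^0·-1^1·-1^0 = -1.
(a,b)_∞: sgn(29)=+, sgn(3255)=+, so +1.
(a,b)_19: α=0, u≡10; β=-2, v≡9 (mod 19); (10|19)=-1, (9|19)=+1; sign (−1)^0·-1^-2·+1^0 = +1.
(a,b)_13: α=-2, u≡10; β=-2, v≡8 (mod 13); (10|13)=+1, (8|13)=-1; sign (−1)^0·+1^-2·-1^-2 = +1.
|Ram(29, 3255)| = 2, even; anisotropic at {3, 31}.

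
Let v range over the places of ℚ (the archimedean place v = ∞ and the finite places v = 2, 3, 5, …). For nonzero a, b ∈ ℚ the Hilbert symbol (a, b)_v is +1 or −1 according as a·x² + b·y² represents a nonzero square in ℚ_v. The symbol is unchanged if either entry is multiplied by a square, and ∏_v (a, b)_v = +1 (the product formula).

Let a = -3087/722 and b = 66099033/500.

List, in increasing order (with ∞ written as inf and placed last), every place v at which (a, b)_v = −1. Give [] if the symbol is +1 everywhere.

(a, b) ≡ (-14, 303485) mod (ℚ^×)²; places V = {2, 3, 5, 7, 11, 13, 19, 23, 29, ∞}.
(a,b)_3: α=2, u≡1; β=2, v≡2 (mod 3); (1|3)=+1, (2|3)=-1; sign (−1)^0·+1^2·-1^2 = +1.
(a,b)_5: α=0, u≡4; β=-3, v≡2 (mod 5); (4|5)=+1, (2|5)=-1; sign (−1)^0·+1^-3·-1^0 = +1.
(a,b)_29: α=0, u≡14; β=1, v≡28 (mod 29); (14|29)=-1, (28|29)=+1; sign (−1)^0·-1^1·+1^0 = -1.
(a,b)_23: α=0, u≡2; β=1, v≡8 (mod 23); (2|23)=+1, (8|23)=+1; sign (−1)^0·+1^1·+1^0 = +1.
(a,b)_19: α=-2, u≡5; β=0, v≡11 (mod 19); (5|19)=+1, (11|19)=+1; sign (−1)^0·+1^0·+1^-2 = +1.
(a,b)_7: α=3, u≡5; β=1, v≡2 (mod 7); (5|7)=-1, (2|7)=+1; sign (−1)^1·-1^1·+1^3 = +1.
(a,b)_11: α=0, u≡10; β=2, v≡7 (mod 11); (10|11)=-1, (7|11)=-1; sign (−1)^0·-1^2·-1^0 = +1.
(a,b)_2: α=-1, β=-2; u≡1, v≡5 (mod 8); ε(u)ε(v)=0·0, αω(v)=-1·1, βω(u)=-2·0; sum ≡ 1  ⇒  -1.
(a,b)_13: α=0, u≡1; β=1, v≡12 (mod 13); (1|13)=+1, (12|13)=+1; sign (−1)^0·+1^1·+1^0 = +1.
(a,b)_∞: sgn(-14)=−, sgn(303485)=+, so +1.
(-14, 303485 / ℚ) ramifies at {2, 29}: a division algebra.

[2, 29]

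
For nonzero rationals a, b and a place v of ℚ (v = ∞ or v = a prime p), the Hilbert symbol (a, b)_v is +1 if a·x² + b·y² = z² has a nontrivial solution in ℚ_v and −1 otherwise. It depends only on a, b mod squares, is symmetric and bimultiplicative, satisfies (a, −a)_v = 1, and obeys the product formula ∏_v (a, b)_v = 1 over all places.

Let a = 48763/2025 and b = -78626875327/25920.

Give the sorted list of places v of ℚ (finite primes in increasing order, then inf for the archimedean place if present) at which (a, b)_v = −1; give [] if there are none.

(a, b) ≡ (403, -19225115) mod (ℚ^×)²; places V = {2, 3, 5, 7, 11, 13, 29, 31, 47, ∞}.
(a,b)_11: α=2, u≡7; β=2, v≡5 (mod 11); (7|11)=-1, (5|11)=+1; sign (−1)^0·-1^2·+1^2 = +1.
(a,b)_3: α=-4, u≡1; β=-4, v≡1 (mod 3); (1|3)=+1, (1|3)=+1; sign (−1)^0·+1^-4·+1^-4 = +1.
(a,b)_5: α=-2, u≡3; β=-1, v≡2 (mod 5); (3|5)=-1, (2|5)=-1; sign (−1)^0·-1^-1·-1^-2 = -1.
(a,b)_13: α=1, u≡2; β=3, v≡3 (mod 13); (2|13)=-1, (3|13)=+1; sign (−1)^0·-1^3·+1^1 = -1.
(a,b)_47: α=0, u≡6; β=1, v≡44 (mod 47); (6|47)=+1, (44|47)=-1; sign (−1)^0·+1^1·-1^0 = +1.
(a,b)_7: α=0, u≡4; β=1, v≡5 (mod 7); (4|7)=+1, (5|7)=-1; sign (−1)^0·+1^1·-1^0 = +1.
(a,b)_2: α=0, β=-6; u≡3, v≡5 (mod 8); ε(u)ε(v)=1·0, αω(v)=0·1, βω(u)=-6·1; sum ≡ 0  ⇒  +1.
(a,b)_∞: sgn(403)=+, sgn(-19225115)=−, so +1.
(a,b)_31: α=1, u≡24; β=1, v≡21 (mod 31); (24|31)=-1, (21|31)=-1; sign (−1)^1·-1^1·-1^1 = -1.
(a,b)_29: α=0, u≡3; β=1, v≡9 (mod 29); (3|29)=-1, (9|29)=+1; sign (−1)^0·-1^1·+1^0 = -1.
|Ram(403, -19225115)| = 4, even; anisotropic at {5, 13, 29, 31}.

[5, 13, 29, 31]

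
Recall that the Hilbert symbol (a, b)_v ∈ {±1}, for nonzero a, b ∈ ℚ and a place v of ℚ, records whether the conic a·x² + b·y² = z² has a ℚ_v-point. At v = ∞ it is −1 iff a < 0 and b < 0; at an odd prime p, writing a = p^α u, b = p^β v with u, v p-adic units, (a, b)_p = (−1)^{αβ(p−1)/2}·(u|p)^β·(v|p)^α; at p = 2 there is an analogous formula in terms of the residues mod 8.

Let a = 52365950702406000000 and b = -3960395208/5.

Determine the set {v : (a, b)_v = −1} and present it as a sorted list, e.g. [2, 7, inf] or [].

(a, b) ≡ (374, -1247290) mod (ℚ^×)²; places V = {2, 3, 5, 7, 11, 17, 23, 29, ∞}.
(a,b)_5: α=6, u≡4; β=-1, v≡2 (mod 5); (4|5)=+1, (2|5)=-1; sign (−1)^0·+1^-1·-1^6 = +1.
(a,b)_23: α=2, u≡4; β=1, v≡12 (mod 23); (4|23)=+1, (12|23)=+1; sign (−1)^0·+1^1·+1^2 = +1.
(a,b)_11: α=3, u≡3; β=1, v≡9 (mod 11); (3|11)=+1, (9|11)=+1; sign (−1)^1·+1^1·+1^3 = -1.
(a,b)_∞: sgn(374)=+, sgn(-1247290)=−, so +1.
(a,b)_7: α=0, u≡5; β=2, v≡6 (mod 7); (5|7)=-1, (6|7)=-1; sign (−1)^0·-1^2·-1^0 = +1.
(a,b)_2: α=7, β=3; u≡3, v≡3 (mod 8); ε(u)ε(v)=1·1, αω(v)=7·1, βω(u)=3·1; sum ≡ 1  ⇒  -1.
(a,b)_3: α=2, u≡2; β=4, v≡2 (mod 3); (2|3)=-1, (2|3)=-1; sign (−1)^0·-1^4·-1^2 = +1.
(a,b)_17: α=3, u≡6; β=1, v≡8 (mod 17); (6|17)=-1, (8|17)=+1; sign (−1)^0·-1^1·+1^3 = -1.
(a,b)_29: α=2, u≡26; β=1, v≡17 (mod 29); (26|29)=-1, (17|29)=-1; sign (−1)^0·-1^1·-1^2 = -1.
(374, -1247290 / ℚ) ramifies at {2, 11, 17, 29}: a division algebra.

[2, 11, 17, 29]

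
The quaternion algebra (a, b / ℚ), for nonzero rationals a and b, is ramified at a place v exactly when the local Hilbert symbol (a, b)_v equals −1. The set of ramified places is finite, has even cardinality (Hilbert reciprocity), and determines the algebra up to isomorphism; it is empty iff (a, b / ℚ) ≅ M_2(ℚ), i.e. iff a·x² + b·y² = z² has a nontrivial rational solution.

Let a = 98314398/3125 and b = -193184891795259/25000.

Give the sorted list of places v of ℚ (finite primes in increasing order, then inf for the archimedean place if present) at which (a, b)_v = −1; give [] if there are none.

[2, 17, 19, 23]

Mod squares: a ≡ 3990, b ≡ -82110. Check v ∈ {∞, 2, 3, 5, 7, 13, 17, 19, 23}.
v=2: v_2(a)=1, v_2(b)=-3; units ≡ 3, 1 (mod 8); ε·ε+αω+βω = 1·0+1·0+-3·1 ≡ 1  ⇒  (a,b)_2 = -1.
v=13: a=13^2·(≡1), b=13^2·(≡8) mod 13; (1|13)=+1, (8|13)=-1; (−1)^{2·2·6}·(+1)^2·(-1)^2 = +1.
v=5: a=5^-5·(≡3), b=5^-5·(≡2) mod 5; (3|5)=-1, (2|5)=-1; (−1)^{-5·-5·2}·(-1)^-5·(-1)^-5 = +1.
v=7: a=7^1·(≡3), b=7^1·(≡2) mod 7; (3|7)=-1, (2|7)=+1; (−1)^{1·1·3}·(-1)^1·(+1)^1 = +1.
v=∞: 3990 > 0 and -82110 < 0  ⇒  (a,b)_∞ = +1.
v=17: a=17^0·(≡12), b=17^1·(≡16) mod 17; (12|17)=-1, (16|17)=+1; (−1)^{0·1·8}·(-1)^1·(+1)^0 = -1.
v=3: a=3^7·(≡1), b=3^7·(≡2) mod 3; (1|3)=+1, (2|3)=-1; (−1)^{7·7·1}·(+1)^7·(-1)^7 = +1.
v=23: a=23^0·(≡15), b=23^3·(≡12) mod 23; (15|23)=-1, (12|23)=+1; (−1)^{0·3·11}·(-1)^3·(+1)^0 = -1.
v=19: a=19^1·(≡17), b=19^2·(≡3) mod 19; (17|19)=+1, (3|19)=-1; (−1)^{1·2·9}·(+1)^2·(-1)^1 = -1.
Ram(3990, -82110) = {2, 17, 19, 23}; no ℚ_2-point on the conic.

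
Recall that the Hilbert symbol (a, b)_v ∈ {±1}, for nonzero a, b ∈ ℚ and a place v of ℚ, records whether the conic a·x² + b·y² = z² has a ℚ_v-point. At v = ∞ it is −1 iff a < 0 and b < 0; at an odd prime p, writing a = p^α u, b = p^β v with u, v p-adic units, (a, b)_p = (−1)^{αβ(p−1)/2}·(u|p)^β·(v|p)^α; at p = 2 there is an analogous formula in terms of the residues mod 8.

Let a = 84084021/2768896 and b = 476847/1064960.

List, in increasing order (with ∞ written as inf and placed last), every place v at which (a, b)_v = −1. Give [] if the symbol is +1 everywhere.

[3, 13]

Mod squares: a ≡ 21, b ≡ 455. Check v ∈ {∞, 2, 3, 5, 7, 13, 23, 29}.
v=3: a=3^3·(≡1), b=3^4·(≡2) mod 3; (1|3)=+1, (2|3)=-1; (−1)^{3·4·1}·(+1)^4·(-1)^3 = -1.
v=7: a=7^1·(≡6), b=7^1·(≡4) mod 7; (6|7)=-1, (4|7)=+1; (−1)^{1·1·3}·(-1)^1·(+1)^1 = +1.
v=2: v_2(a)=-14, v_2(b)=-14; units ≡ 5, 7 (mod 8); ε·ε+αω+βω = 0·1+-14·0+-14·1 ≡ 0  ⇒  (a,b)_2 = +1.
v=23: a=23^2·(≡10), b=23^0·(≡9) mod 23; (10|23)=-1, (9|23)=+1; (−1)^{2·0·11}·(-1)^0·(+1)^2 = +1.
v=29: a=29^2·(≡21), b=29^2·(≡6) mod 29; (21|29)=-1, (6|29)=+1; (−1)^{2·2·14}·(-1)^2·(+1)^2 = +1.
v=13: a=13^-2·(≡2), b=13^-1·(≡1) mod 13; (2|13)=-1, (1|13)=+1; (−1)^{-2·-1·6}·(-1)^-1·(+1)^-2 = -1.
v=∞: 21 > 0 and 455 > 0  ⇒  (a,b)_∞ = +1.
v=5: a=5^0·(≡1), b=5^-1·(≡1) mod 5; (1|5)=+1, (1|5)=+1; (−1)^{0·-1·2}·(+1)^-1·(+1)^0 = +1.
(21, 455 / ℚ) ramifies at {3, 13}: a division algebra.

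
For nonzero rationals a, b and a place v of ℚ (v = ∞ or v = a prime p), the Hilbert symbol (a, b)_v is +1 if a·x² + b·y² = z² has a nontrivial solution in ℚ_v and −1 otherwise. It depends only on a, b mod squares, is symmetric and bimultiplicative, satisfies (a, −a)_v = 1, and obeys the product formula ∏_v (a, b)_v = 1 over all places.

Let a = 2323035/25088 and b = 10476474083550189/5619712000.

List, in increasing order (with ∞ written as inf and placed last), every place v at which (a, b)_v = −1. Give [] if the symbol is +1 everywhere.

(a, b) ≡ (1430, 30030) mod (ℚ^×)²; places V = {2, 3, 5, 7, 11, 13, 19, ∞}.
(a,b)_13: α=1, u≡8; β=5, v≡10 (mod 13); (8|13)=-1, (10|13)=+1; sign (−1)^0·-1^5·+1^1 = -1.
(a,b)_7: α=-2, u≡1; β=-3, v≡5 (mod 7); (1|7)=+1, (5|7)=-1; sign (−1)^0·+1^-3·-1^-2 = +1.
(a,b)_5: α=1, u≡4; β=-3, v≡4 (mod 5); (4|5)=+1, (4|5)=+1; sign (−1)^0·+1^-3·+1^1 = +1.
(a,b)_11: α=1, u≡5; β=1, v≡6 (mod 11); (5|11)=+1, (6|11)=-1; sign (−1)^1·+1^1·-1^1 = +1.
(a,b)_∞: sgn(1430)=+, sgn(30030)=+, so +1.
(a,b)_2: α=-9, β=-17; u≡3, v≡7 (mod 8); ε(u)ε(v)=1·1, αω(v)=-9·0, βω(u)=-17·1; sum ≡ 0  ⇒  +1.
(a,b)_19: α=2, u≡4; β=4, v≡10 (mod 19); (4|19)=+1, (10|19)=-1; sign (−1)^0·+1^4·-1^2 = +1.
(a,b)_3: α=2, u≡2; β=9, v≡2 (mod 3); (2|3)=-1, (2|3)=-1; sign (−1)^0·-1^9·-1^2 = -1.
|Ram(1430, 30030)| = 2, even; anisotropic at {3, 13}.

[3, 13]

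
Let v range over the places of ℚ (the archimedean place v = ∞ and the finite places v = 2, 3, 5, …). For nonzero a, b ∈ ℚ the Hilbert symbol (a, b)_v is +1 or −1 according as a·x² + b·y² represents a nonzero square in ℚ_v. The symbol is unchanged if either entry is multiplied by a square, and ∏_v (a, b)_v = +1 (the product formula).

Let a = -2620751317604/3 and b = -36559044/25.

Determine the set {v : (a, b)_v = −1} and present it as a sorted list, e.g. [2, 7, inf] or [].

[7, 17, 47, inf]

Mod squares: a ≡ -889797867, b ≡ -1015529. Check v ∈ {∞, 2, 3, 5, 7, 17, 31, 37, 41, 47, 53}.
v=5: a=5^0·(≡2), b=5^-2·(≡1) mod 5; (2|5)=-1, (1|5)=+1; (−1)^{0·-2·2}·(-1)^-2·(+1)^0 = +1.
v=2: v_2(a)=2, v_2(b)=2; units ≡ 5, 7 (mod 8); ε·ε+αω+βω = 0·1+2·0+2·1 ≡ 0  ⇒  (a,b)_2 = +1.
v=3: a=3^-1·(≡1), b=3^2·(≡1) mod 3; (1|3)=+1, (1|3)=+1; (−1)^{-1·2·1}·(+1)^2·(+1)^-1 = +1.
v=17: a=17^1·(≡14), b=17^1·(≡13) mod 17; (14|17)=-1, (13|17)=+1; (−1)^{1·1·8}·(-1)^1·(+1)^1 = -1.
v=41: a=41^1·(≡33), b=41^1·(≡1) mod 41; (33|41)=+1, (1|41)=+1; (−1)^{1·1·20}·(+1)^1·(+1)^1 = +1.
v=7: a=7^1·(≡6), b=7^0·(≡6) mod 7; (6|7)=-1, (6|7)=-1; (−1)^{1·0·3}·(-1)^0·(-1)^1 = -1.
v=37: a=37^1·(≡10), b=37^0·(≡7) mod 37; (10|37)=+1, (7|37)=+1; (−1)^{1·0·18}·(+1)^0·(+1)^1 = +1.
v=31: a=31^1·(≡30), b=31^1·(≡14) mod 31; (30|31)=-1, (14|31)=+1; (−1)^{1·1·15}·(-1)^1·(+1)^1 = +1.
v=53: a=53^1·(≡33), b=53^0·(≡10) mod 53; (33|53)=-1, (10|53)=+1; (−1)^{1·0·26}·(-1)^0·(+1)^1 = +1.
v=∞: -889797867 < 0 and -1015529 < 0  ⇒  (a,b)_∞ = -1.
v=47: a=47^2·(≡5), b=47^1·(≡30) mod 47; (5|47)=-1, (30|47)=-1; (−1)^{2·1·23}·(-1)^1·(-1)^2 = -1.
|Ram(-889797867, -1015529)| = 4, even; anisotropic at {7, 17, 47, ∞}.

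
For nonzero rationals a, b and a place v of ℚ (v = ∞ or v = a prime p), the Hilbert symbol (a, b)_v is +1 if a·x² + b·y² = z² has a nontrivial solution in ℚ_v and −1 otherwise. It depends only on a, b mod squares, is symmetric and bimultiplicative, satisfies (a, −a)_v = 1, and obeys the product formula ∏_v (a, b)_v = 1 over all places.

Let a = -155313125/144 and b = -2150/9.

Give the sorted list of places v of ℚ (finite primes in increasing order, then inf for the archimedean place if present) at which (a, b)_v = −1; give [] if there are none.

(a, b) ≡ (-248501, -86) mod (ℚ^×)²; places V = {2, 3, 5, 11, 19, 29, 41, 43, ∞}.
(a,b)_3: α=-2, u≡1; β=-2, v≡1 (mod 3); (1|3)=+1, (1|3)=+1; sign (−1)^0·+1^-2·+1^-2 = +1.
(a,b)_5: α=4, u≡1; β=2, v≡1 (mod 5); (1|5)=+1, (1|5)=+1; sign (−1)^0·+1^2·+1^4 = +1.
(a,b)_29: α=1, u≡21; β=0, v≡6 (mod 29); (21|29)=-1, (6|29)=+1; sign (−1)^0·-1^0·+1^1 = +1.
(a,b)_∞: sgn(-248501)=−, sgn(-86)=−, so -1.
(a,b)_2: α=-4, β=1; u≡3, v≡5 (mod 8); ε(u)ε(v)=1·0, αω(v)=-4·1, βω(u)=1·1; sum ≡ 1  ⇒  -1.
(a,b)_43: α=0, u≡34; β=1, v≡4 (mod 43); (34|43)=-1, (4|43)=+1; sign (−1)^0·-1^1·+1^0 = -1.
(a,b)_19: α=1, u≡3; β=0, v≡6 (mod 19); (3|19)=-1, (6|19)=+1; sign (−1)^0·-1^0·+1^1 = +1.
(a,b)_11: α=1, u≡5; β=0, v≡8 (mod 11); (5|11)=+1, (8|11)=-1; sign (−1)^0·+1^0·-1^1 = -1.
(a,b)_41: α=1, u≡17; β=0, v≡39 (mod 41); (17|41)=-1, (39|41)=+1; sign (−1)^0·-1^0·+1^1 = +1.
(-248501, -86 / ℚ) ramifies at {2, 11, 43, ∞}: a division algebra.

[2, 11, 43, inf]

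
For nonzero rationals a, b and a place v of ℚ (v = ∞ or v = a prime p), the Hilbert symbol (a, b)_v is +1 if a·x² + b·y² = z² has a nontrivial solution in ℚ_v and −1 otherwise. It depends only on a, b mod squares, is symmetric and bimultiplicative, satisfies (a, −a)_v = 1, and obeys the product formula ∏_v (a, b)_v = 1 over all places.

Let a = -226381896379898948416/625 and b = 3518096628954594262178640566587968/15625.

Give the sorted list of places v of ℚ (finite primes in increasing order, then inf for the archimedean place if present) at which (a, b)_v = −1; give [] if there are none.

[3, 7, 13, 23, 29, 47]

(a, b) ≡ (-4589221, 376257) mod (ℚ^×)²; places V = {2, 3, 5, 7, 13, 19, 23, 29, 37, 41, 47, ∞}.
(a,b)_23: α=2, u≡5; β=3, v≡1 (mod 23); (5|23)=-1, (1|23)=+1; sign (−1)^0·-1^3·+1^2 = -1.
(a,b)_37: α=1, u≡1; β=2, v≡27 (mod 37); (1|37)=+1, (27|37)=+1; sign (−1)^0·+1^2·+1^1 = +1.
(a,b)_∞: sgn(-4589221)=−, sgn(376257)=+, so +1.
(a,b)_5: α=-4, u≡4; β=-6, v≡3 (mod 5); (4|5)=+1, (3|5)=-1; sign (−1)^0·+1^-6·-1^-4 = +1.
(a,b)_7: α=5, u≡3; β=7, v≡5 (mod 7); (3|7)=-1, (5|7)=-1; sign (−1)^1·-1^7·-1^5 = -1.
(a,b)_3: α=0, u≡2; β=3, v≡1 (mod 3); (2|3)=-1, (1|3)=+1; sign (−1)^0·-1^3·+1^0 = -1.
(a,b)_47: α=1, u≡19; β=2, v≡15 (mod 47); (19|47)=-1, (15|47)=-1; sign (−1)^0·-1^2·-1^1 = -1.
(a,b)_13: α=1, u≡6; β=2, v≡5 (mod 13); (6|13)=-1, (5|13)=-1; sign (−1)^0·-1^2·-1^1 = -1.
(a,b)_19: α=2, u≡6; β=3, v≡7 (mod 19); (6|19)=+1, (7|19)=+1; sign (−1)^0·+1^3·+1^2 = +1.
(a,b)_2: α=6, β=6; u≡3, v≡1 (mod 8); ε(u)ε(v)=1·0, αω(v)=6·0, βω(u)=6·1; sum ≡ 0  ⇒  +1.
(a,b)_29: α=1, u≡7; β=2, v≡3 (mod 29); (7|29)=+1, (3|29)=-1; sign (−1)^0·+1^2·-1^1 = -1.
(a,b)_41: α=2, u≡25; β=3, v≡34 (mod 41); (25|41)=+1, (34|41)=-1; sign (−1)^0·+1^3·-1^2 = +1.
|Ram(-4589221, 376257)| = 6, even; anisotropic at {3, 7, 13, 23, 29, 47}.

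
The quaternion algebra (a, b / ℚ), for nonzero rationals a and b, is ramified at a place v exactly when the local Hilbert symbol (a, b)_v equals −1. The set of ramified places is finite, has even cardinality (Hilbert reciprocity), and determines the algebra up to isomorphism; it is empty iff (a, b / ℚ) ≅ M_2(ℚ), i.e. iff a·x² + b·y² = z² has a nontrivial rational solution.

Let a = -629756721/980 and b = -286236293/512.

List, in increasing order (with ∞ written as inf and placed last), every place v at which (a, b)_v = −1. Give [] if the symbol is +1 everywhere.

(a, b) ≡ (-10005, -40426) mod (ℚ^×)²; places V = {2, 3, 5, 7, 11, 17, 23, 29, 41, ∞}.
(a,b)_17: α=2, u≡2; β=3, v≡16 (mod 17); (2|17)=+1, (16|17)=+1; sign (−1)^0·+1^3·+1^2 = +1.
(a,b)_11: α=2, u≡5; β=0, v≡7 (mod 11); (5|11)=+1, (7|11)=-1; sign (−1)^0·+1^0·-1^2 = +1.
(a,b)_23: α=1, u≡1; β=0, v≡3 (mod 23); (1|23)=+1, (3|23)=+1; sign (−1)^0·+1^0·+1^1 = +1.
(a,b)_2: α=-2, β=-9; u≡3, v≡3 (mod 8); ε(u)ε(v)=1·1, αω(v)=-2·1, βω(u)=-9·1; sum ≡ 0  ⇒  +1.
(a,b)_41: α=0, u≡31; β=1, v≡32 (mod 41); (31|41)=+1, (32|41)=+1; sign (−1)^0·+1^1·+1^0 = +1.
(a,b)_∞: sgn(-10005)=−, sgn(-40426)=−, so -1.
(a,b)_7: α=-2, u≡6; β=2, v≡6 (mod 7); (6|7)=-1, (6|7)=-1; sign (−1)^0·-1^2·-1^-2 = +1.
(a,b)_5: α=-1, u≡4; β=0, v≡1 (mod 5); (4|5)=+1, (1|5)=+1; sign (−1)^0·+1^0·+1^-1 = +1.
(a,b)_29: α=1, u≡19; β=1, v≡27 (mod 29); (19|29)=-1, (27|29)=-1; sign (−1)^0·-1^1·-1^1 = +1.
(a,b)_3: α=3, u≡1; β=0, v≡2 (mod 3); (1|3)=+1, (2|3)=-1; sign (−1)^0·+1^0·-1^3 = -1.
Ram(-10005, -40426) = {3, ∞}; no ℚ_3-point on the conic.

[3, inf]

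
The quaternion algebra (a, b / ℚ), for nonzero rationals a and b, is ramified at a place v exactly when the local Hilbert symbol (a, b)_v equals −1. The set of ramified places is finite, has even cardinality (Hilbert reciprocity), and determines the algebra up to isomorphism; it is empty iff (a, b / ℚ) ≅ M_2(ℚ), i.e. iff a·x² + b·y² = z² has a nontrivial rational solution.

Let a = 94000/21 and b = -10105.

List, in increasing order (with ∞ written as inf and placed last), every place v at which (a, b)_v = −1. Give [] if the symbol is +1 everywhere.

[2, 3, 5, 7, 43, 47]

Mod squares: a ≡ 4935, b ≡ -10105. Check v ∈ {∞, 2, 3, 5, 7, 43, 47}.
v=43: a=43^0·(≡39), b=43^1·(≡23) mod 43; (39|43)=-1, (23|43)=+1; (−1)^{0·1·21}·(-1)^1·(+1)^0 = -1.
v=∞: 4935 > 0 and -10105 < 0  ⇒  (a,b)_∞ = +1.
v=3: a=3^-1·(≡1), b=3^0·(≡2) mod 3; (1|3)=+1, (2|3)=-1; (−1)^{-1·0·1}·(+1)^0·(-1)^-1 = -1.
v=5: a=5^3·(≡2), b=5^1·(≡4) mod 5; (2|5)=-1, (4|5)=+1; (−1)^{3·1·2}·(-1)^1·(+1)^3 = -1.
v=47: a=47^1·(≡46), b=47^1·(≡20) mod 47; (46|47)=-1, (20|47)=-1; (−1)^{1·1·23}·(-1)^1·(-1)^1 = -1.
v=2: v_2(a)=4, v_2(b)=0; units ≡ 7, 7 (mod 8); ε·ε+αω+βω = 1·1+4·0+0·0 ≡ 1  ⇒  (a,b)_2 = -1.
v=7: a=7^-1·(≡6), b=7^0·(≡3) mod 7; (6|7)=-1, (3|7)=-1; (−1)^{-1·0·3}·(-1)^0·(-1)^-1 = -1.
|Ram(4935, -10105)| = 6, even; anisotropic at {2, 3, 5, 7, 43, 47}.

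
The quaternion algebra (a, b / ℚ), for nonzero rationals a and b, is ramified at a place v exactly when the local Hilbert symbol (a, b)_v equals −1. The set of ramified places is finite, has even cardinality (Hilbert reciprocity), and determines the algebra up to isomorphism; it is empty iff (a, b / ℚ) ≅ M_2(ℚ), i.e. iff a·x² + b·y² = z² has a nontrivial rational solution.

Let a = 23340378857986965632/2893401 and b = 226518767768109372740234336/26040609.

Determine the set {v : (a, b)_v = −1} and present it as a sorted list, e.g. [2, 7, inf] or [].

[2, 13, 29, 37]

(a, b) ≡ (2, 641654) mod (ℚ^×)²; places V = {2, 3, 7, 11, 13, 23, 29, 37, ∞}.
(a,b)_37: α=2, u≡24; β=3, v≡25 (mod 37); (24|37)=-1, (25|37)=+1; sign (−1)^0·-1^3·+1^2 = -1.
(a,b)_7: α=-2, u≡1; β=-2, v≡6 (mod 7); (1|7)=+1, (6|7)=-1; sign (−1)^0·+1^-2·-1^-2 = +1.
(a,b)_11: α=6, u≡8; β=8, v≡10 (mod 11); (8|11)=-1, (10|11)=-1; sign (−1)^0·-1^8·-1^6 = +1.
(a,b)_2: α=7, β=5; u≡1, v≡3 (mod 8); ε(u)ε(v)=0·1, αω(v)=7·1, βω(u)=5·0; sum ≡ 1  ⇒  -1.
(a,b)_3: α=-10, u≡2; β=-12, v≡2 (mod 3); (2|3)=-1, (2|3)=-1; sign (−1)^0·-1^-12·-1^-10 = +1.
(a,b)_29: α=2, u≡11; β=3, v≡23 (mod 29); (11|29)=-1, (23|29)=+1; sign (−1)^0·-1^3·+1^2 = -1.
(a,b)_23: α=2, u≡12; β=3, v≡22 (mod 23); (12|23)=+1, (22|23)=-1; sign (−1)^0·+1^3·-1^2 = +1.
(a,b)_13: α=2, u≡6; β=3, v≡12 (mod 13); (6|13)=-1, (12|13)=+1; sign (−1)^0·-1^3·+1^2 = -1.
(a,b)_∞: sgn(2)=+, sgn(641654)=+, so +1.
(2, 641654 / ℚ) ramifies at {2, 13, 29, 37}: a division algebra.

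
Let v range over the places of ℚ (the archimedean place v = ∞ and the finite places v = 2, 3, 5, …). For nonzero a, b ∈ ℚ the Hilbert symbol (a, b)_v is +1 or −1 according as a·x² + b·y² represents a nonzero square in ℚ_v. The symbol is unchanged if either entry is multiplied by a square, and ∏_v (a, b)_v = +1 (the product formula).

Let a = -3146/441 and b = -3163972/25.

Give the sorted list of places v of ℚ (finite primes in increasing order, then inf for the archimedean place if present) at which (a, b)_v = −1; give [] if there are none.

[2, 13, 23, inf]

Mod squares: a ≡ -26, b ≡ -2737. Check v ∈ {∞, 2, 3, 5, 7, 11, 13, 17, 23}.
v=∞: -26 < 0 and -2737 < 0  ⇒  (a,b)_∞ = -1.
v=17: a=17^0·(≡1), b=17^3·(≡13) mod 17; (1|17)=+1, (13|17)=+1; (−1)^{0·3·8}·(+1)^3·(+1)^0 = +1.
v=11: a=11^2·(≡7), b=11^0·(≡8) mod 11; (7|11)=-1, (8|11)=-1; (−1)^{2·0·5}·(-1)^0·(-1)^2 = +1.
v=5: a=5^0·(≡4), b=5^-2·(≡3) mod 5; (4|5)=+1, (3|5)=-1; (−1)^{0·-2·2}·(+1)^-2·(-1)^0 = +1.
v=2: v_2(a)=1, v_2(b)=2; units ≡ 3, 7 (mod 8); ε·ε+αω+βω = 1·1+1·0+2·1 ≡ 1  ⇒  (a,b)_2 = -1.
v=7: a=7^-2·(≡2), b=7^1·(≡2) mod 7; (2|7)=+1, (2|7)=+1; (−1)^{-2·1·3}·(+1)^1·(+1)^-2 = +1.
v=23: a=23^0·(≡7), b=23^1·(≡11) mod 23; (7|23)=-1, (11|23)=-1; (−1)^{0·1·11}·(-1)^1·(-1)^0 = -1.
v=3: a=3^-2·(≡1), b=3^0·(≡2) mod 3; (1|3)=+1, (2|3)=-1; (−1)^{-2·0·1}·(+1)^0·(-1)^-2 = +1.
v=13: a=13^1·(≡8), b=13^0·(≡6) mod 13; (8|13)=-1, (6|13)=-1; (−1)^{1·0·6}·(-1)^0·(-1)^1 = -1.
(-26, -2737 / ℚ) ramifies at {2, 13, 23, ∞}: a division algebra.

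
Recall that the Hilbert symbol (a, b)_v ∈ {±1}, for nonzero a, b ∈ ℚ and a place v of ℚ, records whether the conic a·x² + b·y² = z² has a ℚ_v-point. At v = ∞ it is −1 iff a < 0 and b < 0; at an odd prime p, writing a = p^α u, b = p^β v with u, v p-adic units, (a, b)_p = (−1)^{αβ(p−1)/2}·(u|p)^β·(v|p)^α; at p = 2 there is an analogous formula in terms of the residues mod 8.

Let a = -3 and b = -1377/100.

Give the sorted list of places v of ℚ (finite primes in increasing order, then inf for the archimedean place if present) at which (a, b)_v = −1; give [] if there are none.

(a, b) ≡ (-3, -17) mod (ℚ^×)²; places V = {2, 3, 5, 17, ∞}.
(a,b)_3: α=1, u≡2; β=4, v≡1 (mod 3); (2|3)=-1, (1|3)=+1; sign (−1)^0·-1^4·+1^1 = +1.
(a,b)_17: α=0, u≡14; β=1, v≡15 (mod 17); (14|17)=-1, (15|17)=+1; sign (−1)^0·-1^1·+1^0 = -1.
(a,b)_5: α=0, u≡2; β=-2, v≡2 (mod 5); (2|5)=-1, (2|5)=-1; sign (−1)^0·-1^-2·-1^0 = +1.
(a,b)_∞: sgn(-3)=−, sgn(-17)=−, so -1.
(a,b)_2: α=0, β=-2; u≡5, v≡7 (mod 8); ε(u)ε(v)=0·1, αω(v)=0·0, βω(u)=-2·1; sum ≡ 0  ⇒  +1.
|Ram(-3, -17)| = 2, even; anisotropic at {17, ∞}.

[17, inf]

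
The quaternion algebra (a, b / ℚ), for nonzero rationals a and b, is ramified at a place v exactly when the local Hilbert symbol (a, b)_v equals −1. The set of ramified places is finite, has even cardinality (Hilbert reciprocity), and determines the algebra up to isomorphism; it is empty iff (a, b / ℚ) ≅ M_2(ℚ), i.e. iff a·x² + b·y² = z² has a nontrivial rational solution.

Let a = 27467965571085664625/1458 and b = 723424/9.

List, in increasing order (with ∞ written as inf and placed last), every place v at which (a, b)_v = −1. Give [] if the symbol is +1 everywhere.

(a, b) ≡ (25441570, 45214) mod (ℚ^×)²; places V = {2, 3, 5, 7, 11, 13, 19, 37, 47, ∞}.
(a,b)_3: α=-6, u≡1; β=-2, v≡1 (mod 3); (1|3)=+1, (1|3)=+1; sign (−1)^0·+1^-2·+1^-6 = +1.
(a,b)_5: α=3, u≡4; β=0, v≡1 (mod 5); (4|5)=+1, (1|5)=+1; sign (−1)^0·+1^0·+1^3 = +1.
(a,b)_2: α=-1, β=5; u≡1, v≡7 (mod 8); ε(u)ε(v)=0·1, αω(v)=-1·0, βω(u)=5·0; sum ≡ 0  ⇒  +1.
(a,b)_19: α=1, u≡16; β=0, v≡2 (mod 19); (16|19)=+1, (2|19)=-1; sign (−1)^0·+1^0·-1^1 = -1.
(a,b)_47: α=3, u≡33; β=1, v≡13 (mod 47); (33|47)=-1, (13|47)=-1; sign (−1)^1·-1^1·-1^3 = -1.
(a,b)_∞: sgn(25441570)=+, sgn(45214)=+, so +1.
(a,b)_37: α=3, u≡18; β=1, v≡10 (mod 37); (18|37)=-1, (10|37)=+1; sign (−1)^0·-1^1·+1^3 = -1.
(a,b)_7: α=1, u≡3; β=0, v≡1 (mod 7); (3|7)=-1, (1|7)=+1; sign (−1)^0·-1^0·+1^1 = +1.
(a,b)_11: α=1, u≡7; β=0, v≡1 (mod 11); (7|11)=-1, (1|11)=+1; sign (−1)^0·-1^0·+1^1 = +1.
(a,b)_13: α=4, u≡11; β=1, v≡11 (mod 13); (11|13)=-1, (11|13)=-1; sign (−1)^0·-1^1·-1^4 = -1.
|Ram(25441570, 45214)| = 4, even; anisotropic at {13, 19, 37, 47}.

[13, 19, 37, 47]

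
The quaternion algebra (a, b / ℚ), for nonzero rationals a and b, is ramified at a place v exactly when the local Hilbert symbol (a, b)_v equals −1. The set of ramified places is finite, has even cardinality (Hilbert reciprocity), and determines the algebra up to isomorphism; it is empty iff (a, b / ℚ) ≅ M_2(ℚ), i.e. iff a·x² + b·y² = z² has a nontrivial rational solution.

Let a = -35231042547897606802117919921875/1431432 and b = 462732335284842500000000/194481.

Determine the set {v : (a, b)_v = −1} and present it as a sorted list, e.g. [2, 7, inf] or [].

(a, b) ≡ (-2514038, 713) mod (ℚ^×)²; places V = {2, 3, 5, 7, 17, 19, 23, 31, 41, 43, 47, ∞}.
(a,b)_2: α=-3, β=8; u≡5, v≡1 (mod 8); ε(u)ε(v)=0·0, αω(v)=-3·0, βω(u)=8·1; sum ≡ 0  ⇒  +1.
(a,b)_19: α=2, u≡11; β=0, v≡18 (mod 19); (11|19)=+1, (18|19)=-1; sign (−1)^0·+1^0·-1^2 = +1.
(a,b)_5: α=14, u≡3; β=10, v≡2 (mod 5); (3|5)=-1, (2|5)=-1; sign (−1)^0·-1^10·-1^14 = +1.
(a,b)_31: α=1, u≡26; β=1, v≡17 (mod 31); (26|31)=-1, (17|31)=-1; sign (−1)^1·-1^1·-1^1 = -1.
(a,b)_∞: sgn(-2514038)=−, sgn(713)=+, so +1.
(a,b)_3: α=-4, u≡1; β=-4, v≡2 (mod 3); (1|3)=+1, (2|3)=-1; sign (−1)^0·+1^-4·-1^-4 = +1.
(a,b)_7: α=2, u≡3; β=-4, v≡6 (mod 7); (3|7)=-1, (6|7)=-1; sign (−1)^0·-1^-4·-1^2 = +1.
(a,b)_23: α=1, u≡12; β=1, v≡12 (mod 23); (12|23)=+1, (12|23)=+1; sign (−1)^1·+1^1·+1^1 = -1.
(a,b)_17: α=4, u≡14; β=4, v≡13 (mod 17); (14|17)=-1, (13|17)=+1; sign (−1)^0·-1^4·+1^4 = +1.
(a,b)_41: α=3, u≡8; β=2, v≡40 (mod 41); (8|41)=+1, (40|41)=+1; sign (−1)^0·+1^2·+1^3 = +1.
(a,b)_43: α=3, u≡9; β=2, v≡13 (mod 43); (9|43)=+1, (13|43)=+1; sign (−1)^0·+1^2·+1^3 = +1.
(a,b)_47: α=-2, u≡26; β=0, v≡24 (mod 47); (26|47)=-1, (24|47)=+1; sign (−1)^0·-1^0·+1^-2 = +1.
Ram(-2514038, 713) = {23, 31}; no ℚ_23-point on the conic.

[23, 31]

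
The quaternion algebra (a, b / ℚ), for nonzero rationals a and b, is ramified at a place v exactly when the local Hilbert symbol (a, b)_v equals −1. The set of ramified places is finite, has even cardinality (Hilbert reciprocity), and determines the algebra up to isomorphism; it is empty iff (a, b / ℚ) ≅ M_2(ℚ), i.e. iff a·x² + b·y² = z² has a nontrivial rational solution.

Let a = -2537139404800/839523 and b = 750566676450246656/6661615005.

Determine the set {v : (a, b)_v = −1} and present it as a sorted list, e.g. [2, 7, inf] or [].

[7, 11, 13, 17]

Mod squares: a ≡ -561, b ≡ 5005. Check v ∈ {∞, 2, 3, 5, 7, 11, 13, 17, 23}.
v=17: a=17^1·(≡8), b=17^2·(≡3) mod 17; (8|17)=+1, (3|17)=-1; (−1)^{1·2·8}·(+1)^2·(-1)^1 = -1.
v=7: a=7^2·(≡5), b=7^1·(≡4) mod 7; (5|7)=-1, (4|7)=+1; (−1)^{2·1·3}·(-1)^1·(+1)^2 = -1.
v=∞: -561 < 0 and 5005 > 0  ⇒  (a,b)_∞ = +1.
v=2: v_2(a)=16, v_2(b)=20; units ≡ 7, 5 (mod 8); ε·ε+αω+βω = 1·0+16·1+20·0 ≡ 0  ⇒  (a,b)_2 = +1.
v=11: a=11^1·(≡9), b=11^5·(≡3) mod 11; (9|11)=+1, (3|11)=+1; (−1)^{1·5·5}·(+1)^5·(+1)^1 = -1.
v=13: a=13^2·(≡8), b=13^3·(≡6) mod 13; (8|13)=-1, (6|13)=-1; (−1)^{2·3·6}·(-1)^3·(-1)^2 = -1.
v=5: a=5^2·(≡1), b=5^-1·(≡1) mod 5; (1|5)=+1, (1|5)=+1; (−1)^{2·-1·2}·(+1)^-1·(+1)^2 = +1.
v=3: a=3^-1·(≡2), b=3^-2·(≡1) mod 3; (2|3)=-1, (1|3)=+1; (−1)^{-1·-2·1}·(-1)^-2·(+1)^-1 = +1.
v=23: a=23^-4·(≡5), b=23^-6·(≡15) mod 23; (5|23)=-1, (15|23)=-1; (−1)^{-4·-6·11}·(-1)^-6·(-1)^-4 = +1.
(-561, 5005 / ℚ) ramifies at {7, 11, 13, 17}: a division algebra.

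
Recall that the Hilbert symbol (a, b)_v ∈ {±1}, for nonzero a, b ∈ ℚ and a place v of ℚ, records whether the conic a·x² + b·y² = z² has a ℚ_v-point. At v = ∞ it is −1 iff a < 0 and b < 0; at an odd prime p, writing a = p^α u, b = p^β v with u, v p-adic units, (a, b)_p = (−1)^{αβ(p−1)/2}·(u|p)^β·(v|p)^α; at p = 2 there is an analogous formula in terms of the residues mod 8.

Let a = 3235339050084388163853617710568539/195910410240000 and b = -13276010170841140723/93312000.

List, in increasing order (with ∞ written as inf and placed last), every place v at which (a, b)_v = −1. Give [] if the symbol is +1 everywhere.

[11, 13, 17, 19, 31, 41]

Mod squares: a ≡ 187891, b ≡ -317135. Check v ∈ {∞, 2, 3, 5, 7, 11, 13, 17, 19, 29, 31, 41}.
v=3: a=3^-14·(≡1), b=3^-6·(≡1) mod 3; (1|3)=+1, (1|3)=+1; (−1)^{-14·-6·1}·(+1)^-6·(+1)^-14 = +1.
v=41: a=41^2·(≡14), b=41^1·(≡27) mod 41; (14|41)=-1, (27|41)=-1; (−1)^{2·1·20}·(-1)^1·(-1)^2 = -1.
v=11: a=11^7·(≡1), b=11^4·(≡2) mod 11; (1|11)=+1, (2|11)=-1; (−1)^{7·4·5}·(+1)^4·(-1)^7 = -1.
v=29: a=29^3·(≡18), b=29^2·(≡22) mod 29; (18|29)=-1, (22|29)=+1; (−1)^{3·2·14}·(-1)^2·(+1)^3 = +1.
v=7: a=7^4·(≡1), b=7^3·(≡6) mod 7; (1|7)=+1, (6|7)=-1; (−1)^{4·3·3}·(+1)^3·(-1)^4 = +1.
v=13: a=13^4·(≡5), b=13^1·(≡5) mod 13; (5|13)=-1, (5|13)=-1; (−1)^{4·1·6}·(-1)^1·(-1)^4 = -1.
v=∞: 187891 > 0 and -317135 < 0  ⇒  (a,b)_∞ = +1.
v=17: a=17^2·(≡12), b=17^1·(≡7) mod 17; (12|17)=-1, (7|17)=-1; (−1)^{2·1·8}·(-1)^1·(-1)^2 = -1.
v=5: a=5^-4·(≡1), b=5^-3·(≡2) mod 5; (1|5)=+1, (2|5)=-1; (−1)^{-4·-3·2}·(+1)^-3·(-1)^-4 = +1.
v=19: a=19^3·(≡9), b=19^2·(≡3) mod 19; (9|19)=+1, (3|19)=-1; (−1)^{3·2·9}·(+1)^2·(-1)^3 = -1.
v=31: a=31^3·(≡25), b=31^2·(≡27) mod 31; (25|31)=+1, (27|31)=-1; (−1)^{3·2·15}·(+1)^2·(-1)^3 = -1.
v=2: v_2(a)=-16, v_2(b)=-10; units ≡ 3, 1 (mod 8); ε·ε+αω+βω = 1·0+-16·0+-10·1 ≡ 0  ⇒  (a,b)_2 = +1.
(187891, -317135 / ℚ) ramifies at {11, 13, 17, 19, 31, 41}: a division algebra.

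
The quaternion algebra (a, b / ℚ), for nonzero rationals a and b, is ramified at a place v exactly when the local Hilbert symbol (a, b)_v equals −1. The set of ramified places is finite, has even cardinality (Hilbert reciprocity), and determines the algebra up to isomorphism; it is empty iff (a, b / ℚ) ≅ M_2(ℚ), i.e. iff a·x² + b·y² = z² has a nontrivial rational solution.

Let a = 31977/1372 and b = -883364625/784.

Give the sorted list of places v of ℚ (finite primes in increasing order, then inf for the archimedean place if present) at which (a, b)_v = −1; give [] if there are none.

(a, b) ≡ (24871, -13585) mod (ℚ^×)²; places V = {2, 3, 5, 7, 11, 13, 17, 19, ∞}.
(a,b)_11: α=1, u≡10; β=1, v≡7 (mod 11); (10|11)=-1, (7|11)=-1; sign (−1)^1·-1^1·-1^1 = -1.
(a,b)_2: α=-2, β=-4; u≡7, v≡7 (mod 8); ε(u)ε(v)=1·1, αω(v)=-2·0, βω(u)=-4·0; sum ≡ 1  ⇒  -1.
(a,b)_17: α=1, u≡8; β=2, v≡13 (mod 17); (8|17)=+1, (13|17)=+1; sign (−1)^0·+1^2·+1^1 = +1.
(a,b)_∞: sgn(24871)=+, sgn(-13585)=−, so +1.
(a,b)_7: α=-3, u≡2; β=-2, v≡2 (mod 7); (2|7)=+1, (2|7)=+1; sign (−1)^0·+1^-2·+1^-3 = +1.
(a,b)_19: α=1, u≡17; β=1, v≡6 (mod 19); (17|19)=+1, (6|19)=+1; sign (−1)^1·+1^1·+1^1 = -1.
(a,b)_3: α=2, u≡1; β=2, v≡2 (mod 3); (1|3)=+1, (2|3)=-1; sign (−1)^0·+1^2·-1^2 = +1.
(a,b)_13: α=0, u≡7; β=1, v≡11 (mod 13); (7|13)=-1, (11|13)=-1; sign (−1)^0·-1^1·-1^0 = -1.
(a,b)_5: α=0, u≡1; β=3, v≡2 (mod 5); (1|5)=+1, (2|5)=-1; sign (−1)^0·+1^3·-1^0 = +1.
|Ram(24871, -13585)| = 4, even; anisotropic at {2, 11, 13, 19}.

[2, 11, 13, 19]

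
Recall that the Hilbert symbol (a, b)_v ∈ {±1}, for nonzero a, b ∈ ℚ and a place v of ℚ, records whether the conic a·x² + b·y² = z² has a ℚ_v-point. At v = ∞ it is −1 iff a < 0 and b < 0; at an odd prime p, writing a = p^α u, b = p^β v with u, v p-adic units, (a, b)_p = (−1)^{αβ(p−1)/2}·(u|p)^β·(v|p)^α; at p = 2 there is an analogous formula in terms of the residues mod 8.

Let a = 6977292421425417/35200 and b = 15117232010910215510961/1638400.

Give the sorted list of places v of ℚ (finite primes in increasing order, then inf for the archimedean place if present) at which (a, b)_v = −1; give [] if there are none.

[11, 17]

Mod squares: a ≡ 6006, b ≡ 4641. Check v ∈ {∞, 2, 3, 5, 7, 11, 13, 17}.
v=3: a=3^3·(≡1), b=3^5·(≡2) mod 3; (1|3)=+1, (2|3)=-1; (−1)^{3·5·1}·(+1)^5·(-1)^3 = +1.
v=5: a=5^-2·(≡4), b=5^-2·(≡1) mod 5; (4|5)=+1, (1|5)=+1; (−1)^{-2·-2·2}·(+1)^-2·(+1)^-2 = +1.
v=17: a=17^6·(≡3), b=17^9·(≡9) mod 17; (3|17)=-1, (9|17)=+1; (−1)^{6·9·8}·(-1)^9·(+1)^6 = -1.
v=∞: 6006 > 0 and 4641 > 0  ⇒  (a,b)_∞ = +1.
v=7: a=7^7·(≡2), b=7^9·(≡5) mod 7; (2|7)=+1, (5|7)=-1; (−1)^{7·9·3}·(+1)^9·(-1)^7 = +1.
v=13: a=13^1·(≡5), b=13^1·(≡11) mod 13; (5|13)=-1, (11|13)=-1; (−1)^{1·1·6}·(-1)^1·(-1)^1 = +1.
v=2: v_2(a)=-7, v_2(b)=-16; units ≡ 3, 1 (mod 8); ε·ε+αω+βω = 1·0+-7·0+-16·1 ≡ 0  ⇒  (a,b)_2 = +1.
v=11: a=11^-1·(≡8), b=11^0·(≡2) mod 11; (8|11)=-1, (2|11)=-1; (−1)^{-1·0·5}·(-1)^0·(-1)^-1 = -1.
Ram(6006, 4641) = {11, 17}; no ℚ_11-point on the conic.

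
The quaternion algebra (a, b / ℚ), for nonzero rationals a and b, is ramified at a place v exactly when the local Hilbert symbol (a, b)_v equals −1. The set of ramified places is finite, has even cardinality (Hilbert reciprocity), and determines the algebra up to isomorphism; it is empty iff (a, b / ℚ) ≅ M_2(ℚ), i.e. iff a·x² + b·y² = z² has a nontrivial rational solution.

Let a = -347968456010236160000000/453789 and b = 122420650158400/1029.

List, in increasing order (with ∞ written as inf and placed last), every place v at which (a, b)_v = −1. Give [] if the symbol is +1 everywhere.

(a, b) ≡ (-51765, 127281) mod (ℚ^×)²; places V = {2, 3, 5, 7, 11, 17, 19, 29, ∞}.
(a,b)_5: α=7, u≡3; β=2, v≡4 (mod 5); (3|5)=-1, (4|5)=+1; sign (−1)^0·-1^2·+1^7 = +1.
(a,b)_17: α=3, u≡15; β=2, v≡16 (mod 17); (15|17)=+1, (16|17)=+1; sign (−1)^0·+1^2·+1^3 = +1.
(a,b)_3: α=-3, u≡1; β=-1, v≡1 (mod 3); (1|3)=+1, (1|3)=+1; sign (−1)^1·+1^-1·+1^-3 = -1.
(a,b)_11: α=4, u≡5; β=3, v≡6 (mod 11); (5|11)=+1, (6|11)=-1; sign (−1)^0·+1^3·-1^4 = +1.
(a,b)_19: α=4, u≡10; β=3, v≡9 (mod 19); (10|19)=-1, (9|19)=+1; sign (−1)^0·-1^3·+1^4 = -1.
(a,b)_29: α=1, u≡22; β=1, v≡14 (mod 29); (22|29)=+1, (14|29)=-1; sign (−1)^0·+1^1·-1^1 = -1.
(a,b)_2: α=14, β=6; u≡3, v≡1 (mod 8); ε(u)ε(v)=1·0, αω(v)=14·0, βω(u)=6·1; sum ≡ 0  ⇒  +1.
(a,b)_7: α=-5, u≡1; β=-3, v≡2 (mod 7); (1|7)=+1, (2|7)=+1; sign (−1)^1·+1^-3·+1^-5 = -1.
(a,b)_∞: sgn(-51765)=−, sgn(127281)=+, so +1.
Ram(-51765, 127281) = {3, 7, 19, 29}; no ℚ_3-point on the conic.

[3, 7, 19, 29]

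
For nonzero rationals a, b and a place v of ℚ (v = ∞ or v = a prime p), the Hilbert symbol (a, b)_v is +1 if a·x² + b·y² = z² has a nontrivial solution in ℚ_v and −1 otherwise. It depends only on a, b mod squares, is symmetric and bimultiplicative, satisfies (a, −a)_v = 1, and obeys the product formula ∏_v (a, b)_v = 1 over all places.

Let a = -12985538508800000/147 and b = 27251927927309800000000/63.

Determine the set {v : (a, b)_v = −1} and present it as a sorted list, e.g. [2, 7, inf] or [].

(a, b) ≡ (-36465, 3094) mod (ℚ^×)²; places V = {2, 3, 5, 7, 11, 13, 17, 19, ∞}.
(a,b)_11: α=1, u≡2; β=2, v≡4 (mod 11); (2|11)=-1, (4|11)=+1; sign (−1)^0·-1^2·+1^1 = +1.
(a,b)_17: α=3, u≡5; β=5, v≡6 (mod 17); (5|17)=-1, (6|17)=-1; sign (−1)^0·-1^5·-1^3 = +1.
(a,b)_7: α=-2, u≡6; β=-1, v≡4 (mod 7); (6|7)=-1, (4|7)=+1; sign (−1)^0·-1^-1·+1^-2 = -1.
(a,b)_13: α=1, u≡4; β=3, v≡1 (mod 13); (4|13)=+1, (1|13)=+1; sign (−1)^0·+1^3·+1^1 = +1.
(a,b)_3: α=-1, u≡1; β=-2, v≡1 (mod 3); (1|3)=+1, (1|3)=+1; sign (−1)^0·+1^-2·+1^-1 = +1.
(a,b)_19: α=2, u≡10; β=2, v≡6 (mod 19); (10|19)=-1, (6|19)=+1; sign (−1)^0·-1^2·+1^2 = +1.
(a,b)_5: α=5, u≡2; β=8, v≡1 (mod 5); (2|5)=-1, (1|5)=+1; sign (−1)^0·-1^8·+1^5 = +1.
(a,b)_∞: sgn(-36465)=−, sgn(3094)=+, so +1.
(a,b)_2: α=14, β=9; u≡7, v≡3 (mod 8); ε(u)ε(v)=1·1, αω(v)=14·1, βω(u)=9·0; sum ≡ 1  ⇒  -1.
Ram(-36465, 3094) = {2, 7}; no ℚ_2-point on the conic.

[2, 7]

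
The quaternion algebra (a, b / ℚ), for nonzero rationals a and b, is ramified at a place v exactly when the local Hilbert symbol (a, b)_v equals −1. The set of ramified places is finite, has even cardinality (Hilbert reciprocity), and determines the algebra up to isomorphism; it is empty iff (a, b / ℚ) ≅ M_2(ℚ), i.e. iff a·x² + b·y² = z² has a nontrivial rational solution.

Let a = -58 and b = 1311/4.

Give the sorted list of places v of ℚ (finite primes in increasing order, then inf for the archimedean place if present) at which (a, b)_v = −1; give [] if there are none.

(a, b) ≡ (-58, 1311) mod (ℚ^×)²; places V = {2, 3, 19, 23, 29, ∞}.
(a,b)_2: α=1, β=-2; u≡3, v≡7 (mod 8); ε(u)ε(v)=1·1, αω(v)=1·0, βω(u)=-2·1; sum ≡ 1  ⇒  -1.
(a,b)_23: α=0, u≡11; β=1, v≡20 (mod 23); (11|23)=-1, (20|23)=-1; sign (−1)^0·-1^1·-1^0 = -1.
(a,b)_3: α=0, u≡2; β=1, v≡2 (mod 3); (2|3)=-1, (2|3)=-1; sign (−1)^0·-1^1·-1^0 = -1.
(a,b)_∞: sgn(-58)=−, sgn(1311)=+, so +1.
(a,b)_29: α=1, u≡27; β=0, v≡16 (mod 29); (27|29)=-1, (16|29)=+1; sign (−1)^0·-1^0·+1^1 = +1.
(a,b)_19: α=0, u≡18; β=1, v≡3 (mod 19); (18|19)=-1, (3|19)=-1; sign (−1)^0·-1^1·-1^0 = -1.
Ram(-58, 1311) = {2, 3, 19, 23}; no ℚ_2-point on the conic.

[2, 3, 19, 23]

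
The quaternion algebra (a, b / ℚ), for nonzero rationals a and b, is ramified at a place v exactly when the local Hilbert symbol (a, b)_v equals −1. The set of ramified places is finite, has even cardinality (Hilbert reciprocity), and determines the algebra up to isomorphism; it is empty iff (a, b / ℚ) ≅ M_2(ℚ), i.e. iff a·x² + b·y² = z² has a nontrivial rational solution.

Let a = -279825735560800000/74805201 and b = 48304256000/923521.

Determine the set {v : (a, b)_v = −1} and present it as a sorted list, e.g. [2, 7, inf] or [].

[5, 29]

Mod squares: a ≡ -55, b ≡ 11165. Check v ∈ {∞, 2, 3, 5, 7, 11, 13, 29, 31, 43}.
v=2: v_2(a)=8, v_2(b)=10; units ≡ 1, 5 (mod 8); ε·ε+αω+βω = 0·0+8·1+10·0 ≡ 0  ⇒  (a,b)_2 = +1.
v=29: a=29^2·(≡17), b=29^1·(≡3) mod 29; (17|29)=-1, (3|29)=-1; (−1)^{2·1·14}·(-1)^1·(-1)^2 = -1.
v=43: a=43^2·(≡17), b=43^0·(≡3) mod 43; (17|43)=+1, (3|43)=-1; (−1)^{2·0·21}·(+1)^0·(-1)^2 = +1.
v=∞: -55 < 0 and 11165 > 0  ⇒  (a,b)_∞ = +1.
v=7: a=7^0·(≡1), b=7^1·(≡5) mod 7; (1|7)=+1, (5|7)=-1; (−1)^{0·1·3}·(+1)^1·(-1)^0 = +1.
v=11: a=11^3·(≡8), b=11^1·(≡5) mod 11; (8|11)=-1, (5|11)=+1; (−1)^{3·1·5}·(-1)^1·(+1)^3 = +1.
v=13: a=13^2·(≡3), b=13^2·(≡7) mod 13; (3|13)=+1, (7|13)=-1; (−1)^{2·2·6}·(+1)^2·(-1)^2 = +1.
v=5: a=5^5·(≡4), b=5^3·(≡3) mod 5; (4|5)=+1, (3|5)=-1; (−1)^{5·3·2}·(+1)^3·(-1)^5 = -1.
v=31: a=31^-4·(≡1), b=31^-4·(≡14) mod 31; (1|31)=+1, (14|31)=+1; (−1)^{-4·-4·15}·(+1)^-4·(+1)^-4 = +1.
v=3: a=3^-4·(≡2), b=3^0·(≡2) mod 3; (2|3)=-1, (2|3)=-1; (−1)^{-4·0·1}·(-1)^0·(-1)^-4 = +1.
|Ram(-55, 11165)| = 2, even; anisotropic at {5, 29}.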